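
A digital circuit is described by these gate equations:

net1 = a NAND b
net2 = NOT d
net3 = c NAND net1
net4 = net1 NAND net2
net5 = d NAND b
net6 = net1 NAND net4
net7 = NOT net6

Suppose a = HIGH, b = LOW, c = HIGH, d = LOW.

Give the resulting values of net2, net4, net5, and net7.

net2 = HIGH; net4 = LOW; net5 = HIGH; net7 = LOW

net1 = a NAND b = HIGH NAND LOW = HIGH
net2 = NOT d = NOT LOW = HIGH
net4 = net1 NAND net2 = HIGH NAND HIGH = LOW
net5 = d NAND b = LOW NAND LOW = HIGH
net6 = net1 NAND net4 = HIGH NAND LOW = HIGH
net7 = NOT net6 = NOT HIGH = LOW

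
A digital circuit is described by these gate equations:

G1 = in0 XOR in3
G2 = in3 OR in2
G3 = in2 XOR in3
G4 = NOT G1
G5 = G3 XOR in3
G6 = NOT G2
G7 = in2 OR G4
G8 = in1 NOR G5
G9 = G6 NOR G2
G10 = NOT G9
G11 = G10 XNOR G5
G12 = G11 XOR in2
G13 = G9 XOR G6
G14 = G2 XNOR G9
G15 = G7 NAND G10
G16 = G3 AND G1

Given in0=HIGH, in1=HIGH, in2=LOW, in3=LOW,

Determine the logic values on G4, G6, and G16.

G1 = in0 XOR in3 = HIGH XOR LOW = HIGH
G2 = in3 OR in2 = LOW OR LOW = LOW
G3 = in2 XOR in3 = LOW XOR LOW = LOW
G4 = NOT G1 = NOT HIGH = LOW
G6 = NOT G2 = NOT LOW = HIGH
G16 = G3 AND G1 = LOW AND HIGH = LOW

G4 = LOW; G6 = HIGH; G16 = LOW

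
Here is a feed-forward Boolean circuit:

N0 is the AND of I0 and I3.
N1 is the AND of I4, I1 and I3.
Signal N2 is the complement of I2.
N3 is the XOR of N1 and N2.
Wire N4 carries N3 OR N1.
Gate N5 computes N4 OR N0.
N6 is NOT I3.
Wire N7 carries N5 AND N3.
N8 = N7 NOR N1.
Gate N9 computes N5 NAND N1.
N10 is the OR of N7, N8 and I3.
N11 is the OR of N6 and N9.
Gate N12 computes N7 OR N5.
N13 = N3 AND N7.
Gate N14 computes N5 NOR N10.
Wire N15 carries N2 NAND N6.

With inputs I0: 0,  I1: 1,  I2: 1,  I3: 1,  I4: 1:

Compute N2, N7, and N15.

N2 = 0, N7 = 1, N15 = 1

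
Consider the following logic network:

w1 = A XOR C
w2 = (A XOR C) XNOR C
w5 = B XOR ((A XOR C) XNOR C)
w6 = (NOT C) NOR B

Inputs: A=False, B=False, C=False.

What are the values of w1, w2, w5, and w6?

w1 = False XOR False = False
w2 = (False XOR False) XNOR False = True
w5 = False XOR ((False XOR False) XNOR False) = True
w6 = (NOT False) NOR False = False

w1 = False, w2 = True, w5 = True, w6 = False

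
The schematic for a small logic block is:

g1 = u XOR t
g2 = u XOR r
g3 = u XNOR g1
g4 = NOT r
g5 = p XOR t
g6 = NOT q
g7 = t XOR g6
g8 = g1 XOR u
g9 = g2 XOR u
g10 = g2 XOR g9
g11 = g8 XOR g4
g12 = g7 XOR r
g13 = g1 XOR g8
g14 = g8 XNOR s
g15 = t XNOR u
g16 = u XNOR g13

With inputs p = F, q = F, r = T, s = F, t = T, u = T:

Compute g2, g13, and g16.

g1 = u XOR t = T XOR T = F
g2 = u XOR r = T XOR T = F
g8 = g1 XOR u = F XOR T = T
g13 = g1 XOR g8 = F XOR T = T
g16 = u XNOR g13 = T XNOR T = T

g2 = F, g13 = T, g16 = T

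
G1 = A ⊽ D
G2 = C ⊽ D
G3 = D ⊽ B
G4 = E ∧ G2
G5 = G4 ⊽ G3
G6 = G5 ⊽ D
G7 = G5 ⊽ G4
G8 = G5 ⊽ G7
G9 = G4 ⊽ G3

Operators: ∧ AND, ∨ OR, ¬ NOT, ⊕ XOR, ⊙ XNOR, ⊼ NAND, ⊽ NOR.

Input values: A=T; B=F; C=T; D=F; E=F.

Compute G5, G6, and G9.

G2 = C NOR D = T NOR F = F
G3 = D NOR B = F NOR F = T
G4 = E AND G2 = F AND F = F
G5 = G4 NOR G3 = F NOR T = F
G6 = G5 NOR D = F NOR F = T
G9 = G4 NOR G3 = F NOR T = F

G5 = F; G6 = T; G9 = F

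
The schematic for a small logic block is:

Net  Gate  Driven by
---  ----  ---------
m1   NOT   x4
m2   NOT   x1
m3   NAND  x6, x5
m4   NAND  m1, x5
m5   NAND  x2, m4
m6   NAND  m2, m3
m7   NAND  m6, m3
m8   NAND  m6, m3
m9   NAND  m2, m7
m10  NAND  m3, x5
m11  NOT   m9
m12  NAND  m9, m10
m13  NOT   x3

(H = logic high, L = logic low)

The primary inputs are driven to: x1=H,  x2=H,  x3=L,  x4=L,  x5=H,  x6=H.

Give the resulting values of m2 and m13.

m2 = NOT x1 = NOT H = L
m13 = NOT x3 = NOT L = H

m2 = L, m13 = H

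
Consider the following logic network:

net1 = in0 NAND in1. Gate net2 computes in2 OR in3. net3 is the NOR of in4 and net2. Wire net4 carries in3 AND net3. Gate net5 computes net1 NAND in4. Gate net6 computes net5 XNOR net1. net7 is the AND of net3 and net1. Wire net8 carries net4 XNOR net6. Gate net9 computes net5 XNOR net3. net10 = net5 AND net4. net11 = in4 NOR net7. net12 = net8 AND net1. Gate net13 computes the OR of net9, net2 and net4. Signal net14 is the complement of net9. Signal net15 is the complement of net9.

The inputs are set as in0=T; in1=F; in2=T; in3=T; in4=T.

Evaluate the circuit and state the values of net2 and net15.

net1 = in0 NAND in1 = T NAND F = T
net2 = in2 OR in3 = T OR T = T
net3 = in4 NOR net2 = T NOR T = F
net5 = net1 NAND in4 = T NAND T = F
net9 = net5 XNOR net3 = F XNOR F = T
net15 = NOT net9 = NOT T = F

net2 = T, net15 = F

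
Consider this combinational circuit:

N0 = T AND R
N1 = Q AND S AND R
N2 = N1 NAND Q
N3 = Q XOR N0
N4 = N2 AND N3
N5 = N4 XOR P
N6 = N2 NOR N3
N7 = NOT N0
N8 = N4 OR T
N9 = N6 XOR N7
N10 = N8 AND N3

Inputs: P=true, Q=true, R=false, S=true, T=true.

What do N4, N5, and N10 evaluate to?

N4 = true; N5 = false; N10 = true

N0 = T AND R = true AND false = false
N1 = Q AND S AND R = true AND true AND false = false
N2 = N1 NAND Q = false NAND true = true
N3 = Q XOR N0 = true XOR false = true
N4 = N2 AND N3 = true AND true = true
N5 = N4 XOR P = true XOR true = false
N8 = N4 OR T = true OR true = true
N10 = N8 AND N3 = true AND true = true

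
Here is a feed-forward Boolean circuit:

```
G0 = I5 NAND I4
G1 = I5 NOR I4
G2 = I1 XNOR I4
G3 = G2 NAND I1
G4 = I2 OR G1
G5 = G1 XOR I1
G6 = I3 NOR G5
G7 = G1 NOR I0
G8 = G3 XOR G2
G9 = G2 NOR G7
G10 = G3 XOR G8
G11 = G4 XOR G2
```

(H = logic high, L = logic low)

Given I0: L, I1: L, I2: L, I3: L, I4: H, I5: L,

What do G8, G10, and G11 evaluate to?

G8 = H, G10 = L, G11 = L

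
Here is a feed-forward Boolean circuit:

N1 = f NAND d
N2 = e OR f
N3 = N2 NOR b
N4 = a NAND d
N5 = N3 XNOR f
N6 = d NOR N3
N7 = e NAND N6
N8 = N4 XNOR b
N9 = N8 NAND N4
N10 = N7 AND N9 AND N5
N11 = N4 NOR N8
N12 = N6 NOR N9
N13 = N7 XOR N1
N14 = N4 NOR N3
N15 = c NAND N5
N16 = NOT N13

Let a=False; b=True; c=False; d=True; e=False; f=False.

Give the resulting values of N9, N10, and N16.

N1 = f NAND d = False NAND True = True
N2 = e OR f = False OR False = False
N3 = N2 NOR b = False NOR True = False
N4 = a NAND d = False NAND True = True
N5 = N3 XNOR f = False XNOR False = True
N6 = d NOR N3 = True NOR False = False
N7 = e NAND N6 = False NAND False = True
N8 = N4 XNOR b = True XNOR True = True
N9 = N8 NAND N4 = True NAND True = False
N10 = N7 AND N9 AND N5 = True AND False AND True = False
N13 = N7 XOR N1 = True XOR True = False
N16 = NOT N13 = NOT False = True

N9 = False, N10 = False, N16 = True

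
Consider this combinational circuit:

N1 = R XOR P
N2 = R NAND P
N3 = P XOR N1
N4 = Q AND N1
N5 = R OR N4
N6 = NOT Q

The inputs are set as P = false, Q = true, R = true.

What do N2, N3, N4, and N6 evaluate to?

N2 = true, N3 = true, N4 = true, N6 = false

N1 = R XOR P = true XOR false = true
N2 = R NAND P = true NAND false = true
N3 = P XOR N1 = false XOR true = true
N4 = Q AND N1 = true AND true = true
N6 = NOT Q = NOT true = false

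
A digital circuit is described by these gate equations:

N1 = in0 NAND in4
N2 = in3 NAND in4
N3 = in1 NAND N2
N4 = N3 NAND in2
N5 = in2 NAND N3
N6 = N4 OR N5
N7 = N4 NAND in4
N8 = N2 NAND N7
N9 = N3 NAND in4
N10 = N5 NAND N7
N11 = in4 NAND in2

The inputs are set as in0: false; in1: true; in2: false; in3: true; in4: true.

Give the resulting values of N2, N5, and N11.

N2 = false  N5 = true  N11 = true

N2 = in3 NAND in4 = true NAND true = false
N3 = in1 NAND N2 = true NAND false = true
N5 = in2 NAND N3 = false NAND true = true
N11 = in4 NAND in2 = true NAND false = true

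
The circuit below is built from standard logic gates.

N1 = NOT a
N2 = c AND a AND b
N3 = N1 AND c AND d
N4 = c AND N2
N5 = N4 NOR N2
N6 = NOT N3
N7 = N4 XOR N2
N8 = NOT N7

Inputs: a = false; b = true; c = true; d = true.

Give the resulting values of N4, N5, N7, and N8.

N2 = c AND a AND b = true AND false AND true = false
N4 = c AND N2 = true AND false = false
N5 = N4 NOR N2 = false NOR false = true
N7 = N4 XOR N2 = false XOR false = false
N8 = NOT N7 = NOT false = true

N4 = false  N5 = true  N7 = false  N8 = true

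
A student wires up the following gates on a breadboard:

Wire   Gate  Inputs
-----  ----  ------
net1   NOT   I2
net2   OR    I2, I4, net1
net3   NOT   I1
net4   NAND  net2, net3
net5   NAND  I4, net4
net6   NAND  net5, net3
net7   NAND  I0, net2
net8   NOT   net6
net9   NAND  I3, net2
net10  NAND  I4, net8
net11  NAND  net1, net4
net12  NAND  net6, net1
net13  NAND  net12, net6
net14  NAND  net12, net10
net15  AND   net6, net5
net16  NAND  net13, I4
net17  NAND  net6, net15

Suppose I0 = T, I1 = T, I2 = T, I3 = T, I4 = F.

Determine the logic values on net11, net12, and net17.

net11 = T, net12 = T, net17 = F

net1 = NOT I2 = NOT T = F
net2 = I2 OR I4 OR net1 = T OR F OR F = T
net3 = NOT I1 = NOT T = F
net4 = net2 NAND net3 = T NAND F = T
net5 = I4 NAND net4 = F NAND T = T
net6 = net5 NAND net3 = T NAND F = T
net11 = net1 NAND net4 = F NAND T = T
net12 = net6 NAND net1 = T NAND F = T
net15 = net6 AND net5 = T AND T = T
net17 = net6 NAND net15 = T NAND T = F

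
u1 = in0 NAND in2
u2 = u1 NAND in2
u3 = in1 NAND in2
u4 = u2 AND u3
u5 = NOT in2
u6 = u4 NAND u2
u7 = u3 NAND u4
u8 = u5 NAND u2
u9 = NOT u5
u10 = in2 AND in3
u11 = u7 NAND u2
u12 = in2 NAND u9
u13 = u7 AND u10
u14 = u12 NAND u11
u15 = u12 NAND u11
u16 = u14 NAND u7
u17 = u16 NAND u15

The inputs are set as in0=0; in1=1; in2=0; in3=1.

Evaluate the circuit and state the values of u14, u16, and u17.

u14 = 0, u16 = 1, u17 = 1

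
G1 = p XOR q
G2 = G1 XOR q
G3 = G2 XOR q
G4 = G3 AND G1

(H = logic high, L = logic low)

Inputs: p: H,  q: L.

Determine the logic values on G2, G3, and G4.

G1 = p XOR q = H XOR L = H
G2 = G1 XOR q = H XOR L = H
G3 = G2 XOR q = H XOR L = H
G4 = G3 AND G1 = H AND H = H

G2 = H, G3 = H, G4 = H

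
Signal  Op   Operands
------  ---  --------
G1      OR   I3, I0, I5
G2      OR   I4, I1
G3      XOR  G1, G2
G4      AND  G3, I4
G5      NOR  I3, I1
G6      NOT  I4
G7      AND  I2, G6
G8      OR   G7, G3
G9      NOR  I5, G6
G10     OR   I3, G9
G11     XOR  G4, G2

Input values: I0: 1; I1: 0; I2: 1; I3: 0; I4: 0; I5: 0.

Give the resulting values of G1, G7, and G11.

G1 = I3 OR I0 OR I5 = 0 OR 1 OR 0 = 1
G2 = I4 OR I1 = 0 OR 0 = 0
G3 = G1 XOR G2 = 1 XOR 0 = 1
G4 = G3 AND I4 = 1 AND 0 = 0
G6 = NOT I4 = NOT 0 = 1
G7 = I2 AND G6 = 1 AND 1 = 1
G11 = G4 XOR G2 = 0 XOR 0 = 0

G1 = 1, G7 = 1, G11 = 0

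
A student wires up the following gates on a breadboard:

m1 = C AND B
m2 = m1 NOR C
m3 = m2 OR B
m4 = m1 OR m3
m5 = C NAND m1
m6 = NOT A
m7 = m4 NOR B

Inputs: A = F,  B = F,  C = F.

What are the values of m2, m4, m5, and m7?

m2 = T, m4 = T, m5 = T, m7 = F

m1 = C AND B = F AND F = F
m2 = m1 NOR C = F NOR F = T
m3 = m2 OR B = T OR F = T
m4 = m1 OR m3 = F OR T = T
m5 = C NAND m1 = F NAND F = T
m7 = m4 NOR B = T NOR F = F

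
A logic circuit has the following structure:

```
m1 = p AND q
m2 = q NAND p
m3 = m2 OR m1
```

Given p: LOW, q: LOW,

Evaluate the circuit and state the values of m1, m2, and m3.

m1 = LOW, m2 = HIGH, m3 = HIGH

m1 = p AND q = LOW AND LOW = LOW
m2 = q NAND p = LOW NAND LOW = HIGH
m3 = m2 OR m1 = HIGH OR LOW = HIGH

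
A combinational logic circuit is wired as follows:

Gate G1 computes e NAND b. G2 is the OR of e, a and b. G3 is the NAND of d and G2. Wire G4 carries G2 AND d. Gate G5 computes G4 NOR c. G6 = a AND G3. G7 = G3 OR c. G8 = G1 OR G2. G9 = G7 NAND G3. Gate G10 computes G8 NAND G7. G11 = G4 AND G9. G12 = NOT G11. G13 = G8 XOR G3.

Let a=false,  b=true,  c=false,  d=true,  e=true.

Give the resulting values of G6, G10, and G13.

G6 = false; G10 = true; G13 = true

G1 = e NAND b = true NAND true = false
G2 = e OR a OR b = true OR false OR true = true
G3 = d NAND G2 = true NAND true = false
G6 = a AND G3 = false AND false = false
G7 = G3 OR c = false OR false = false
G8 = G1 OR G2 = false OR true = true
G10 = G8 NAND G7 = true NAND false = true
G13 = G8 XOR G3 = true XOR false = true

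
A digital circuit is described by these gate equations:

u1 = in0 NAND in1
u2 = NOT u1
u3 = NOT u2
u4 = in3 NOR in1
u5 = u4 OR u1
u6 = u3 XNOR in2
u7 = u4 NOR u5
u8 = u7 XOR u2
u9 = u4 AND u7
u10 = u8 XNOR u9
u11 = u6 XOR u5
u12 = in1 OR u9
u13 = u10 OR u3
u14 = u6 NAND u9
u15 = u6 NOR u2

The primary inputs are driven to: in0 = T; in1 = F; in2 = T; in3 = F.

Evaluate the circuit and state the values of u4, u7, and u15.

u4 = T  u7 = F  u15 = F

u1 = in0 NAND in1 = T NAND F = T
u2 = NOT u1 = NOT T = F
u3 = NOT u2 = NOT F = T
u4 = in3 NOR in1 = F NOR F = T
u5 = u4 OR u1 = T OR T = T
u6 = u3 XNOR in2 = T XNOR T = T
u7 = u4 NOR u5 = T NOR T = F
u15 = u6 NOR u2 = T NOR F = F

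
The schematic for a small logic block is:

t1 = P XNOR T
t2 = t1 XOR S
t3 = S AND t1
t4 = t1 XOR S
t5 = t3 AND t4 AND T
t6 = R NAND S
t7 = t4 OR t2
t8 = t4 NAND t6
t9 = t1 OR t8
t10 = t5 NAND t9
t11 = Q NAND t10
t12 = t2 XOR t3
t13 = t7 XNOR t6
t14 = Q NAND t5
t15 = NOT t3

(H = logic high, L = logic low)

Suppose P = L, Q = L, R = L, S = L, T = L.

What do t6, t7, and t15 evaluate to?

t1 = P XNOR T = L XNOR L = H
t2 = t1 XOR S = H XOR L = H
t3 = S AND t1 = L AND H = L
t4 = t1 XOR S = H XOR L = H
t6 = R NAND S = L NAND L = H
t7 = t4 OR t2 = H OR H = H
t15 = NOT t3 = NOT L = H

t6 = H, t7 = H, t15 = H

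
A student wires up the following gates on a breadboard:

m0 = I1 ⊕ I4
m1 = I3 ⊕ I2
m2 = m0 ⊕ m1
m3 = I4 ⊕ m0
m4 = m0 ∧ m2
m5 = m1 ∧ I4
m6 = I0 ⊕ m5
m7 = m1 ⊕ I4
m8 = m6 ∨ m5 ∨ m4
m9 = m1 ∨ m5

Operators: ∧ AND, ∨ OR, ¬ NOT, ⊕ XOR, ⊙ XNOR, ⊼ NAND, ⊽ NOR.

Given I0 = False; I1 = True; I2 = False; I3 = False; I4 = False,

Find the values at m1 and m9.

m1 = False, m9 = False

m1 = I3 XOR I2 = False XOR False = False
m5 = m1 AND I4 = False AND False = False
m9 = m1 OR m5 = False OR False = False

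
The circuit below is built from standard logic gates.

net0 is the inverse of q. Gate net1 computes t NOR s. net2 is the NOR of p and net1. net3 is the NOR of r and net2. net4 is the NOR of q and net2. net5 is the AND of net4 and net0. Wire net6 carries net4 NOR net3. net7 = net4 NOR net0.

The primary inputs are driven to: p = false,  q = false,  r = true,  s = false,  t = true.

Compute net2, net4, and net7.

net2 = true; net4 = false; net7 = false

net0 = NOT q = NOT false = true
net1 = t NOR s = true NOR false = false
net2 = p NOR net1 = false NOR false = true
net4 = q NOR net2 = false NOR true = false
net7 = net4 NOR net0 = false NOR true = false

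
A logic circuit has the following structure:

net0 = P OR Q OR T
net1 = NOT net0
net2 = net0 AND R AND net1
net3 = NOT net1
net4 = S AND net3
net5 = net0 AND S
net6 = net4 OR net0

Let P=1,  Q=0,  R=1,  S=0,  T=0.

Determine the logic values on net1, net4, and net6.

net1 = 0; net4 = 0; net6 = 1

net0 = P OR Q OR T = 1 OR 0 OR 0 = 1
net1 = NOT net0 = NOT 1 = 0
net3 = NOT net1 = NOT 0 = 1
net4 = S AND net3 = 0 AND 1 = 0
net6 = net4 OR net0 = 0 OR 1 = 1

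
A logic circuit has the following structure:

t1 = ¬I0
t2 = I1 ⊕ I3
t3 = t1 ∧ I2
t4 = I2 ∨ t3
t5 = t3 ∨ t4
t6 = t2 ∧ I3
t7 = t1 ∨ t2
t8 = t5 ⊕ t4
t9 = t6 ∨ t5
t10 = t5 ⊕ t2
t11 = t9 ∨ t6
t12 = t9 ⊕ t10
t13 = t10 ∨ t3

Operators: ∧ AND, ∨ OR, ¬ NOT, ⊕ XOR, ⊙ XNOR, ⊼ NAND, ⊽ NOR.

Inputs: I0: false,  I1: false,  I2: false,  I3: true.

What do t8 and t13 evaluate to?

t8 = false; t13 = true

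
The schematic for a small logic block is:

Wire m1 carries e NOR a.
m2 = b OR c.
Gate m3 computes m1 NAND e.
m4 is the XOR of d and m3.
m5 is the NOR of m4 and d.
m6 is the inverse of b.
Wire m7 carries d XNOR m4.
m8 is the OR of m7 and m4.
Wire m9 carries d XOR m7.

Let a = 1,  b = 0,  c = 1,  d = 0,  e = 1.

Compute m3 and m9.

m1 = e NOR a = 1 NOR 1 = 0
m3 = m1 NAND e = 0 NAND 1 = 1
m4 = d XOR m3 = 0 XOR 1 = 1
m7 = d XNOR m4 = 0 XNOR 1 = 0
m9 = d XOR m7 = 0 XOR 0 = 0

m3 = 1; m9 = 0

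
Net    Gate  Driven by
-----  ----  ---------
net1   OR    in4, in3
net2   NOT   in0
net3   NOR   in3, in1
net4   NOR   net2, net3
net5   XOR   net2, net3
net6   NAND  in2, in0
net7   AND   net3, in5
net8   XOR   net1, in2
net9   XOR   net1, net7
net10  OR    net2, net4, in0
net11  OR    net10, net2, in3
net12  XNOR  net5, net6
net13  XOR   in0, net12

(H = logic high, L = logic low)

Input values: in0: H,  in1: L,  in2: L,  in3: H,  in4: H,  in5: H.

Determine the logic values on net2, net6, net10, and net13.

net2 = NOT in0 = NOT H = L
net3 = in3 NOR in1 = H NOR L = L
net4 = net2 NOR net3 = L NOR L = H
net5 = net2 XOR net3 = L XOR L = L
net6 = in2 NAND in0 = L NAND H = H
net10 = net2 OR net4 OR in0 = L OR H OR H = H
net12 = net5 XNOR net6 = L XNOR H = L
net13 = in0 XOR net12 = H XOR L = H

net2 = L, net6 = H, net10 = H, net13 = H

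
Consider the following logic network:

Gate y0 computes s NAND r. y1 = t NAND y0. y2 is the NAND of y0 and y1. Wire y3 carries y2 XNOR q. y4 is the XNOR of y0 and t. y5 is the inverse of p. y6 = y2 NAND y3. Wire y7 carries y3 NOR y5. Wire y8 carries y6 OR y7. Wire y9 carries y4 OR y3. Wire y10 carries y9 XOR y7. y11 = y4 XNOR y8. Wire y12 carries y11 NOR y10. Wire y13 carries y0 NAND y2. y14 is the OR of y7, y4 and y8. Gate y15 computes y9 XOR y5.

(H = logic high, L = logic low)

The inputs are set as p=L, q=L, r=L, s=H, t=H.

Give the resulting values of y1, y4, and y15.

y1 = L, y4 = H, y15 = L

y0 = s NAND r = H NAND L = H
y1 = t NAND y0 = H NAND H = L
y2 = y0 NAND y1 = H NAND L = H
y3 = y2 XNOR q = H XNOR L = L
y4 = y0 XNOR t = H XNOR H = H
y5 = NOT p = NOT L = H
y9 = y4 OR y3 = H OR L = H
y15 = y9 XOR y5 = H XOR H = L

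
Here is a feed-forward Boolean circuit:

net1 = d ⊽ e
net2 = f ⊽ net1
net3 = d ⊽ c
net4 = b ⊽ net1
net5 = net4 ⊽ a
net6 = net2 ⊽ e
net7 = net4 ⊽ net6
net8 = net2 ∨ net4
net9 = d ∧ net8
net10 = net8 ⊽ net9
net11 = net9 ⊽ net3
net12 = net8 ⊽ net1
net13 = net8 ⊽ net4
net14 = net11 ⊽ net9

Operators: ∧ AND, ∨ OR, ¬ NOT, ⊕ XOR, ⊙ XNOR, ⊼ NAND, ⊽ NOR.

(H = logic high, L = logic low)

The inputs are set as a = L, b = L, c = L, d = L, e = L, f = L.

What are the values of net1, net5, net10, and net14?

net1 = H  net5 = H  net10 = H  net14 = H

net1 = d NOR e = L NOR L = H
net2 = f NOR net1 = L NOR H = L
net3 = d NOR c = L NOR L = H
net4 = b NOR net1 = L NOR H = L
net5 = net4 NOR a = L NOR L = H
net8 = net2 OR net4 = L OR L = L
net9 = d AND net8 = L AND L = L
net10 = net8 NOR net9 = L NOR L = H
net11 = net9 NOR net3 = L NOR H = L
net14 = net11 NOR net9 = L NOR L = H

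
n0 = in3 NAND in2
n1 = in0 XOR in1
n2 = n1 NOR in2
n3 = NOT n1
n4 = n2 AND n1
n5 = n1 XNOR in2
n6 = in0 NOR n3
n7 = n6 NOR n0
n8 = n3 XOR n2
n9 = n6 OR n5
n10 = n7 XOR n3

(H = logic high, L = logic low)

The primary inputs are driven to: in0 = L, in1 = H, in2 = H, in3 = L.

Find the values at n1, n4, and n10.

n1 = H, n4 = L, n10 = L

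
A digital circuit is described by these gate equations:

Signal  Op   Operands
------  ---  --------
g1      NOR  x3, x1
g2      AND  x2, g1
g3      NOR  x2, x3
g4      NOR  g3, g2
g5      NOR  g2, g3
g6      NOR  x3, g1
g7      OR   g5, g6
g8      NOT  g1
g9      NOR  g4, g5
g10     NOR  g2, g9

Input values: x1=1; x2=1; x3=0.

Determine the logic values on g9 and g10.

g1 = x3 NOR x1 = 0 NOR 1 = 0
g2 = x2 AND g1 = 1 AND 0 = 0
g3 = x2 NOR x3 = 1 NOR 0 = 0
g4 = g3 NOR g2 = 0 NOR 0 = 1
g5 = g2 NOR g3 = 0 NOR 0 = 1
g9 = g4 NOR g5 = 1 NOR 1 = 0
g10 = g2 NOR g9 = 0 NOR 0 = 1

g9 = 0  g10 = 1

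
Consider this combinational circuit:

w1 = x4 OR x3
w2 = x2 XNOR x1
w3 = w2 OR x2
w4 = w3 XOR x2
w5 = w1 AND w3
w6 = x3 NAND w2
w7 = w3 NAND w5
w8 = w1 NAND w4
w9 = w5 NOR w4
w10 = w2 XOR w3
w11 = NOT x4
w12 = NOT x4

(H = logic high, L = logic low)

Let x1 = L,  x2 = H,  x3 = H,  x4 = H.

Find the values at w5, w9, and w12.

w5 = H  w9 = L  w12 = L

w1 = x4 OR x3 = H OR H = H
w2 = x2 XNOR x1 = H XNOR L = L
w3 = w2 OR x2 = L OR H = H
w4 = w3 XOR x2 = H XOR H = L
w5 = w1 AND w3 = H AND H = H
w9 = w5 NOR w4 = H NOR L = L
w12 = NOT x4 = NOT H = L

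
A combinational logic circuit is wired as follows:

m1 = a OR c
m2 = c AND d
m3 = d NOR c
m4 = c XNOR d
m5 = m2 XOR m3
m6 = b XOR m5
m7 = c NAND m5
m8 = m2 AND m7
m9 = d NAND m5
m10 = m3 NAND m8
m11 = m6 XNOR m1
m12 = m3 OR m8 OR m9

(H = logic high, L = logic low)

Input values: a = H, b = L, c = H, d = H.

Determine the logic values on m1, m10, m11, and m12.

m1 = a OR c = H OR H = H
m2 = c AND d = H AND H = H
m3 = d NOR c = H NOR H = L
m5 = m2 XOR m3 = H XOR L = H
m6 = b XOR m5 = L XOR H = H
m7 = c NAND m5 = H NAND H = L
m8 = m2 AND m7 = H AND L = L
m9 = d NAND m5 = H NAND H = L
m10 = m3 NAND m8 = L NAND L = H
m11 = m6 XNOR m1 = H XNOR H = H
m12 = m3 OR m8 OR m9 = L OR L OR L = L

m1 = H; m10 = H; m11 = H; m12 = L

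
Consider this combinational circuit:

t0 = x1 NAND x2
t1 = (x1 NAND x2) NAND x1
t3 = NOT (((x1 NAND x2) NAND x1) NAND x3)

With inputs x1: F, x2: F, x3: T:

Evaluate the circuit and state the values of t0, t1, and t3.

t0 = T; t1 = T; t3 = T

t0 = F NAND F = T
t1 = (F NAND F) NAND F = T
t3 = NOT (((F NAND F) NAND F) NAND T) = T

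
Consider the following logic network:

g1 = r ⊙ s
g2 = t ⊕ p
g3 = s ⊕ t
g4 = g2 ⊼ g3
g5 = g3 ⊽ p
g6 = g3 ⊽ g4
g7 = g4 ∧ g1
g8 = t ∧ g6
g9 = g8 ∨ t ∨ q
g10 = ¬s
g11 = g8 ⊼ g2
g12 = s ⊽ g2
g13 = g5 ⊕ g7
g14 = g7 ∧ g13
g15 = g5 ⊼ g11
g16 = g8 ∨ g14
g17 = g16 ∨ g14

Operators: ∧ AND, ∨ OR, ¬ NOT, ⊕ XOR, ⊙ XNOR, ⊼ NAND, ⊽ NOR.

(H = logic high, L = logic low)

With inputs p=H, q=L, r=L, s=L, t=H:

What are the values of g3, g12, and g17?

g1 = r XNOR s = L XNOR L = H
g2 = t XOR p = H XOR H = L
g3 = s XOR t = L XOR H = H
g4 = g2 NAND g3 = L NAND H = H
g5 = g3 NOR p = H NOR H = L
g6 = g3 NOR g4 = H NOR H = L
g7 = g4 AND g1 = H AND H = H
g8 = t AND g6 = H AND L = L
g12 = s NOR g2 = L NOR L = H
g13 = g5 XOR g7 = L XOR H = H
g14 = g7 AND g13 = H AND H = H
g16 = g8 OR g14 = L OR H = H
g17 = g16 OR g14 = H OR H = H

g3 = H, g12 = H, g17 = H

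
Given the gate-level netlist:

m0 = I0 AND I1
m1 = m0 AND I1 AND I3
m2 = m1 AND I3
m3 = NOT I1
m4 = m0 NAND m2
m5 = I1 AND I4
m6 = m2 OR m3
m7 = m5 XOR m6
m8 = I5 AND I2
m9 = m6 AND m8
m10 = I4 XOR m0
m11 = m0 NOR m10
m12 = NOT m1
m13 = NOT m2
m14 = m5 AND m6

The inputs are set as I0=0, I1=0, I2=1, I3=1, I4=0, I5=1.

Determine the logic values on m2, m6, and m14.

m2 = 0, m6 = 1, m14 = 0

m0 = I0 AND I1 = 0 AND 0 = 0
m1 = m0 AND I1 AND I3 = 0 AND 0 AND 1 = 0
m2 = m1 AND I3 = 0 AND 1 = 0
m3 = NOT I1 = NOT 0 = 1
m5 = I1 AND I4 = 0 AND 0 = 0
m6 = m2 OR m3 = 0 OR 1 = 1
m14 = m5 AND m6 = 0 AND 1 = 0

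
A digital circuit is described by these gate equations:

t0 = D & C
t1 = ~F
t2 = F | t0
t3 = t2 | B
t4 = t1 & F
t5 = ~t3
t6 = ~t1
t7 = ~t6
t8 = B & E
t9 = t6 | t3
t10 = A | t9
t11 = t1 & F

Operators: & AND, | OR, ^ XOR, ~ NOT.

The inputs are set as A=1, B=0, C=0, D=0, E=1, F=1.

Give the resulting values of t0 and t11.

t0 = D AND C = 0 AND 0 = 0
t1 = NOT F = NOT 1 = 0
t11 = t1 AND F = 0 AND 1 = 0

t0 = 0, t11 = 0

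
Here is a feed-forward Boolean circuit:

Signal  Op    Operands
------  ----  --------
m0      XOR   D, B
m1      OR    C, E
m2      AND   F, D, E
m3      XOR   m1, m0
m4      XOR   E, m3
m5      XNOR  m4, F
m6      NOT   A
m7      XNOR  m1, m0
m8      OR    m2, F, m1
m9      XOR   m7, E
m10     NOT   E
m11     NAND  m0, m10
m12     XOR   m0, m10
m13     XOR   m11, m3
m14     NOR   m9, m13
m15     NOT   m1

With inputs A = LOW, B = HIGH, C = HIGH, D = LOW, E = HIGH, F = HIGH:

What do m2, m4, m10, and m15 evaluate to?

m2 = LOW  m4 = HIGH  m10 = LOW  m15 = LOW

m0 = D XOR B = LOW XOR HIGH = HIGH
m1 = C OR E = HIGH OR HIGH = HIGH
m2 = F AND D AND E = HIGH AND LOW AND HIGH = LOW
m3 = m1 XOR m0 = HIGH XOR HIGH = LOW
m4 = E XOR m3 = HIGH XOR LOW = HIGH
m10 = NOT E = NOT HIGH = LOW
m15 = NOT m1 = NOT HIGH = LOW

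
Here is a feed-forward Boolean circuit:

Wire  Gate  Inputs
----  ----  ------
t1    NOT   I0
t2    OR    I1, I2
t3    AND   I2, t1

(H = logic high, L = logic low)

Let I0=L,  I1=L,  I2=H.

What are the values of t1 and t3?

t1 = H  t3 = H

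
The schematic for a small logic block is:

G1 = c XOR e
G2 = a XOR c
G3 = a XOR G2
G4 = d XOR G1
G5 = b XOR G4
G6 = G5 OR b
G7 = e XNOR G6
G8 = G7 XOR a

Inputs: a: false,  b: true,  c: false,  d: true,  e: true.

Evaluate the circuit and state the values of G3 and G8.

G3 = false, G8 = true

G1 = c XOR e = false XOR true = true
G2 = a XOR c = false XOR false = false
G3 = a XOR G2 = false XOR false = false
G4 = d XOR G1 = true XOR true = false
G5 = b XOR G4 = true XOR false = true
G6 = G5 OR b = true OR true = true
G7 = e XNOR G6 = true XNOR true = true
G8 = G7 XOR a = true XOR false = true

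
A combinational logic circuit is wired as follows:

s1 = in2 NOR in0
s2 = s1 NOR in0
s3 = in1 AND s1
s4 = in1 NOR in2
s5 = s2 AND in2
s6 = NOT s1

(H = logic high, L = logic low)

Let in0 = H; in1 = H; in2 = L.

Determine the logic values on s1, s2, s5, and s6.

s1 = L  s2 = L  s5 = L  s6 = H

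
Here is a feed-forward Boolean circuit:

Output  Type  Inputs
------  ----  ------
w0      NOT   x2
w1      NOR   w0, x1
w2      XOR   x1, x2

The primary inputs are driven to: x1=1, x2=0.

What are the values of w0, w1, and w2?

w0 = NOT x2 = NOT 0 = 1
w1 = w0 NOR x1 = 1 NOR 1 = 0
w2 = x1 XOR x2 = 1 XOR 0 = 1

w0 = 1, w1 = 0, w2 = 1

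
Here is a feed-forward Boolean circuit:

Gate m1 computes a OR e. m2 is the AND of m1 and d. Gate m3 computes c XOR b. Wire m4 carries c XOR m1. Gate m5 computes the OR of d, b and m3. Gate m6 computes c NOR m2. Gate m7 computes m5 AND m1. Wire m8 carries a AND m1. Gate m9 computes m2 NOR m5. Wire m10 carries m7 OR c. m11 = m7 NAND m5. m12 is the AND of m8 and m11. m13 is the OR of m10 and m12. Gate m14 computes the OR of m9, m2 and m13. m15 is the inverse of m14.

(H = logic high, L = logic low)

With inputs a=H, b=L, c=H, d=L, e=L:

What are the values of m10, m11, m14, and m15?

m10 = H, m11 = L, m14 = H, m15 = L

m1 = a OR e = H OR L = H
m2 = m1 AND d = H AND L = L
m3 = c XOR b = H XOR L = H
m5 = d OR b OR m3 = L OR L OR H = H
m7 = m5 AND m1 = H AND H = H
m8 = a AND m1 = H AND H = H
m9 = m2 NOR m5 = L NOR H = L
m10 = m7 OR c = H OR H = H
m11 = m7 NAND m5 = H NAND H = L
m12 = m8 AND m11 = H AND L = L
m13 = m10 OR m12 = H OR L = H
m14 = m9 OR m2 OR m13 = L OR L OR H = H
m15 = NOT m14 = NOT H = L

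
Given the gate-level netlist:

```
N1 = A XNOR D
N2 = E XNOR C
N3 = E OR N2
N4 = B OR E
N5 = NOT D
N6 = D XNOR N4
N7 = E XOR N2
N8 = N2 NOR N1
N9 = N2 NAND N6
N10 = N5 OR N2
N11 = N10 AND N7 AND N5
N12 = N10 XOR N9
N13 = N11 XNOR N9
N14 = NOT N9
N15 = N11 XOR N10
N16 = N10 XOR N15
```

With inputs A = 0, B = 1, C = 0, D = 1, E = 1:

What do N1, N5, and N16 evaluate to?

N1 = A XNOR D = 0 XNOR 1 = 0
N2 = E XNOR C = 1 XNOR 0 = 0
N5 = NOT D = NOT 1 = 0
N7 = E XOR N2 = 1 XOR 0 = 1
N10 = N5 OR N2 = 0 OR 0 = 0
N11 = N10 AND N7 AND N5 = 0 AND 1 AND 0 = 0
N15 = N11 XOR N10 = 0 XOR 0 = 0
N16 = N10 XOR N15 = 0 XOR 0 = 0

N1 = 0, N5 = 0, N16 = 0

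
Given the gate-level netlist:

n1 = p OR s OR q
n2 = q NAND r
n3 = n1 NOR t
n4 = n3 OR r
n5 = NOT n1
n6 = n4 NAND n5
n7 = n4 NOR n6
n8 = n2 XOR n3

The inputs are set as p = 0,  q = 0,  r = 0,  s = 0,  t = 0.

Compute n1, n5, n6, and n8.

n1 = 0, n5 = 1, n6 = 0, n8 = 0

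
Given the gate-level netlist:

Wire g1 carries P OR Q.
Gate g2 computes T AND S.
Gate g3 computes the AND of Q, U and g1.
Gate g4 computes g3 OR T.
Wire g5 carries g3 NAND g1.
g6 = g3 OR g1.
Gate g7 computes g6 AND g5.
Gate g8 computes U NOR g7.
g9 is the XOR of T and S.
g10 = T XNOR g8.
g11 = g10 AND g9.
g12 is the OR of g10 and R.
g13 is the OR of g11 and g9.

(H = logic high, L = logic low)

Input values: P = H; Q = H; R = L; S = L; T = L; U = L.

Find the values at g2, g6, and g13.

g2 = L, g6 = H, g13 = L

g1 = P OR Q = H OR H = H
g2 = T AND S = L AND L = L
g3 = Q AND U AND g1 = H AND L AND H = L
g5 = g3 NAND g1 = L NAND H = H
g6 = g3 OR g1 = L OR H = H
g7 = g6 AND g5 = H AND H = H
g8 = U NOR g7 = L NOR H = L
g9 = T XOR S = L XOR L = L
g10 = T XNOR g8 = L XNOR L = H
g11 = g10 AND g9 = H AND L = L
g13 = g11 OR g9 = L OR L = L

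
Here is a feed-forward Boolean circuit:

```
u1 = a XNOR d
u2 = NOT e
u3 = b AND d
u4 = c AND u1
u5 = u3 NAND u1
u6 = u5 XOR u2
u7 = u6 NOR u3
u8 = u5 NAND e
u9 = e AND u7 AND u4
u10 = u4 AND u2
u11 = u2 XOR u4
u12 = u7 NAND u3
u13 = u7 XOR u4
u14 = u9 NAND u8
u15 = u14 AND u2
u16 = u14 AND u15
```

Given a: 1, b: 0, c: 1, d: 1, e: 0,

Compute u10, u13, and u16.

u1 = a XNOR d = 1 XNOR 1 = 1
u2 = NOT e = NOT 0 = 1
u3 = b AND d = 0 AND 1 = 0
u4 = c AND u1 = 1 AND 1 = 1
u5 = u3 NAND u1 = 0 NAND 1 = 1
u6 = u5 XOR u2 = 1 XOR 1 = 0
u7 = u6 NOR u3 = 0 NOR 0 = 1
u8 = u5 NAND e = 1 NAND 0 = 1
u9 = e AND u7 AND u4 = 0 AND 1 AND 1 = 0
u10 = u4 AND u2 = 1 AND 1 = 1
u13 = u7 XOR u4 = 1 XOR 1 = 0
u14 = u9 NAND u8 = 0 NAND 1 = 1
u15 = u14 AND u2 = 1 AND 1 = 1
u16 = u14 AND u15 = 1 AND 1 = 1

u10 = 1, u13 = 0, u16 = 1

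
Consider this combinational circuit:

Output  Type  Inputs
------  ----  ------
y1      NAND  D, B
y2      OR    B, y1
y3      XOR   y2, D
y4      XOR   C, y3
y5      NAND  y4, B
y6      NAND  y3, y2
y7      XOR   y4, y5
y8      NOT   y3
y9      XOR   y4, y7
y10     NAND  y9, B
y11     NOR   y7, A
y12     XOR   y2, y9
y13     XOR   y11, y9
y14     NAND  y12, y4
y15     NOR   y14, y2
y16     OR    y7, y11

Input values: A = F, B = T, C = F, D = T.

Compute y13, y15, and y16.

y13 = T, y15 = F, y16 = T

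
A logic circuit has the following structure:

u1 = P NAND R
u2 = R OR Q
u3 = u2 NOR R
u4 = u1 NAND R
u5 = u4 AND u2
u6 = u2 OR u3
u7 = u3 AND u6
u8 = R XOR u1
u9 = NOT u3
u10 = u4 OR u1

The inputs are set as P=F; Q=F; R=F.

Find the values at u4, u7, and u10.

u1 = P NAND R = F NAND F = T
u2 = R OR Q = F OR F = F
u3 = u2 NOR R = F NOR F = T
u4 = u1 NAND R = T NAND F = T
u6 = u2 OR u3 = F OR T = T
u7 = u3 AND u6 = T AND T = T
u10 = u4 OR u1 = T OR T = T

u4 = T; u7 = T; u10 = T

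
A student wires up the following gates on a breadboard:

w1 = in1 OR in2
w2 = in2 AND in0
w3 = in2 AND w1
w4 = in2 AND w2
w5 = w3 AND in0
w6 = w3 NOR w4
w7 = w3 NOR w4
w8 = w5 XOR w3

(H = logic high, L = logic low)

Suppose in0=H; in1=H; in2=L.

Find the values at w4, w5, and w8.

w1 = in1 OR in2 = H OR L = H
w2 = in2 AND in0 = L AND H = L
w3 = in2 AND w1 = L AND H = L
w4 = in2 AND w2 = L AND L = L
w5 = w3 AND in0 = L AND H = L
w8 = w5 XOR w3 = L XOR L = L

w4 = L  w5 = L  w8 = L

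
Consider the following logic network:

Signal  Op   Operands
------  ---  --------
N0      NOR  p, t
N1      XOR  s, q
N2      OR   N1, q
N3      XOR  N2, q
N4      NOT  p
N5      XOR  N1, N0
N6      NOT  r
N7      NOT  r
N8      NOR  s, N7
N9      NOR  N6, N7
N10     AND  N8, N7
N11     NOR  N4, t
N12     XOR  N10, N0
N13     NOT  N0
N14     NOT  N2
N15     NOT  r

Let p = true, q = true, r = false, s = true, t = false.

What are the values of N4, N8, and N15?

N4 = false, N8 = false, N15 = true

N4 = NOT p = NOT true = false
N7 = NOT r = NOT false = true
N8 = s NOR N7 = true NOR true = false
N15 = NOT r = NOT false = true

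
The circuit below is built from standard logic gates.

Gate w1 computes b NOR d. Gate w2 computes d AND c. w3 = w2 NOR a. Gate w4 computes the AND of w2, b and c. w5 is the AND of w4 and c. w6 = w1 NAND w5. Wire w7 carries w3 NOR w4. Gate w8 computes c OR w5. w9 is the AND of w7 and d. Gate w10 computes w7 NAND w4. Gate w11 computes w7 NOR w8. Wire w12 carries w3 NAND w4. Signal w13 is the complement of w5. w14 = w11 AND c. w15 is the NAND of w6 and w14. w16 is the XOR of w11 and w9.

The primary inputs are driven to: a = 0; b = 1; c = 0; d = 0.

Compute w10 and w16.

w10 = 1, w16 = 1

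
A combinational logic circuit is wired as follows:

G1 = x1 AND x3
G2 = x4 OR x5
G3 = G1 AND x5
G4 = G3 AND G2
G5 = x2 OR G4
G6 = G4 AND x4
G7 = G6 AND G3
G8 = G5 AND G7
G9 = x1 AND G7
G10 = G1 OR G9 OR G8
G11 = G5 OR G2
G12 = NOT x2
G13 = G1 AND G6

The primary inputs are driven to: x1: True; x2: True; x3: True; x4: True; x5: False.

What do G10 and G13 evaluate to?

G10 = True, G13 = False

G1 = x1 AND x3 = True AND True = True
G2 = x4 OR x5 = True OR False = True
G3 = G1 AND x5 = True AND False = False
G4 = G3 AND G2 = False AND True = False
G5 = x2 OR G4 = True OR False = True
G6 = G4 AND x4 = False AND True = False
G7 = G6 AND G3 = False AND False = False
G8 = G5 AND G7 = True AND False = False
G9 = x1 AND G7 = True AND False = False
G10 = G1 OR G9 OR G8 = True OR False OR False = True
G13 = G1 AND G6 = True AND False = False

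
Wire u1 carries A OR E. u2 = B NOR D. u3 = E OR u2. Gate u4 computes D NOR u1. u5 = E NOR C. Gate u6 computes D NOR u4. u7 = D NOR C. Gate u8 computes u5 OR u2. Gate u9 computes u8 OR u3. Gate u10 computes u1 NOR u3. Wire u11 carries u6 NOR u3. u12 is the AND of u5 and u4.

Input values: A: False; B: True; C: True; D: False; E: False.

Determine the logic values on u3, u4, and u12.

u3 = False  u4 = True  u12 = False

u1 = A OR E = False OR False = False
u2 = B NOR D = True NOR False = False
u3 = E OR u2 = False OR False = False
u4 = D NOR u1 = False NOR False = True
u5 = E NOR C = False NOR True = False
u12 = u5 AND u4 = False AND True = False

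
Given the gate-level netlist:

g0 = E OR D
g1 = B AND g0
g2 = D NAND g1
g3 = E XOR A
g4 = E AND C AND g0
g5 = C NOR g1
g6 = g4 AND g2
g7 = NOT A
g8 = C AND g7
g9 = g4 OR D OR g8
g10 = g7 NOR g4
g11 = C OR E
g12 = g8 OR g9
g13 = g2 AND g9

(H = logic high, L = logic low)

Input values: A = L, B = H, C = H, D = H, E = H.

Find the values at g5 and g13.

g0 = E OR D = H OR H = H
g1 = B AND g0 = H AND H = H
g2 = D NAND g1 = H NAND H = L
g4 = E AND C AND g0 = H AND H AND H = H
g5 = C NOR g1 = H NOR H = L
g7 = NOT A = NOT L = H
g8 = C AND g7 = H AND H = H
g9 = g4 OR D OR g8 = H OR H OR H = H
g13 = g2 AND g9 = L AND H = L

g5 = L, g13 = L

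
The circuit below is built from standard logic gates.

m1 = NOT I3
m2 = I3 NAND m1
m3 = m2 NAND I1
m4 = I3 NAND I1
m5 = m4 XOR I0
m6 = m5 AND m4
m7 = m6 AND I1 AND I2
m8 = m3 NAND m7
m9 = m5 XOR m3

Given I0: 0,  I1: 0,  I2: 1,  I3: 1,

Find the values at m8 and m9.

m8 = 1; m9 = 0

m1 = NOT I3 = NOT 1 = 0
m2 = I3 NAND m1 = 1 NAND 0 = 1
m3 = m2 NAND I1 = 1 NAND 0 = 1
m4 = I3 NAND I1 = 1 NAND 0 = 1
m5 = m4 XOR I0 = 1 XOR 0 = 1
m6 = m5 AND m4 = 1 AND 1 = 1
m7 = m6 AND I1 AND I2 = 1 AND 0 AND 1 = 0
m8 = m3 NAND m7 = 1 NAND 0 = 1
m9 = m5 XOR m3 = 1 XOR 1 = 0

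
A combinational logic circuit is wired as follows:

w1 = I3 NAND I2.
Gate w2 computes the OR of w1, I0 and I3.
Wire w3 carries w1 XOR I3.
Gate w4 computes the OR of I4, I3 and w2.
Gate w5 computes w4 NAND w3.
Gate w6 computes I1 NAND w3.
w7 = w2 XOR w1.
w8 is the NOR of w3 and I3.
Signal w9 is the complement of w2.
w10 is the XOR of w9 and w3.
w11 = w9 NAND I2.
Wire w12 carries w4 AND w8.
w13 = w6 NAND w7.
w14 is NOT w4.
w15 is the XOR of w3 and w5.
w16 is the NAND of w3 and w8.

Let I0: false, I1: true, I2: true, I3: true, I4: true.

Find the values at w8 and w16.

w8 = false; w16 = true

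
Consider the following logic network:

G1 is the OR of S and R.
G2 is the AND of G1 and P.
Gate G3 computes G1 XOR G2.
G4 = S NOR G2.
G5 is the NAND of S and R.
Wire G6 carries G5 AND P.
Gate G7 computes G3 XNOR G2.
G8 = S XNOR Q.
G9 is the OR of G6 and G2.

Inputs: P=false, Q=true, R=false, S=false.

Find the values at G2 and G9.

G2 = false, G9 = false

G1 = S OR R = false OR false = false
G2 = G1 AND P = false AND false = false
G5 = S NAND R = false NAND false = true
G6 = G5 AND P = true AND false = false
G9 = G6 OR G2 = false OR false = false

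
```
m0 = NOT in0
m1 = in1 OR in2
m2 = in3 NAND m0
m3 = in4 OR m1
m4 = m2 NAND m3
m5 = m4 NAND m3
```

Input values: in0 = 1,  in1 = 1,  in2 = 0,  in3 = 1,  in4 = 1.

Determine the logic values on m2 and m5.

m2 = 1, m5 = 1

m0 = NOT in0 = NOT 1 = 0
m1 = in1 OR in2 = 1 OR 0 = 1
m2 = in3 NAND m0 = 1 NAND 0 = 1
m3 = in4 OR m1 = 1 OR 1 = 1
m4 = m2 NAND m3 = 1 NAND 1 = 0
m5 = m4 NAND m3 = 0 NAND 1 = 1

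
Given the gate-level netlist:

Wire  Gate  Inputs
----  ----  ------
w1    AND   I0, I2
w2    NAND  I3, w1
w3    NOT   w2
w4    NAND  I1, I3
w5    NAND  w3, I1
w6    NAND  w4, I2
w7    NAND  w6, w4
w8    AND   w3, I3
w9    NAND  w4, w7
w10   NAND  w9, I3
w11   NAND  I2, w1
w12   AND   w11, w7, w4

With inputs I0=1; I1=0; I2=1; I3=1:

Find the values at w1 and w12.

w1 = I0 AND I2 = 1 AND 1 = 1
w4 = I1 NAND I3 = 0 NAND 1 = 1
w6 = w4 NAND I2 = 1 NAND 1 = 0
w7 = w6 NAND w4 = 0 NAND 1 = 1
w11 = I2 NAND w1 = 1 NAND 1 = 0
w12 = w11 AND w7 AND w4 = 0 AND 1 AND 1 = 0

w1 = 1, w12 = 0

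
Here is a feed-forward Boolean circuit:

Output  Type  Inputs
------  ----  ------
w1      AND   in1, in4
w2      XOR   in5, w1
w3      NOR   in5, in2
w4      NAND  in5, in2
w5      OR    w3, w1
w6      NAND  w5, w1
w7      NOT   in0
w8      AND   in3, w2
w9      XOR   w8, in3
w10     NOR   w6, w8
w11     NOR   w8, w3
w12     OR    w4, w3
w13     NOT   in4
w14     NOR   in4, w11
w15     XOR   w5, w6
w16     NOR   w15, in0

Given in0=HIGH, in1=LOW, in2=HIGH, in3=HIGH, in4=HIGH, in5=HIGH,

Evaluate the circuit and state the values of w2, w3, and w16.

w2 = HIGH, w3 = LOW, w16 = LOW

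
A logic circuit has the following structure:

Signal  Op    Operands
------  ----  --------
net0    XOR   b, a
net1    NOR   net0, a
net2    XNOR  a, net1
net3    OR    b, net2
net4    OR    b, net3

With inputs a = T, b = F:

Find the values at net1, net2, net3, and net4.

net0 = b XOR a = F XOR T = T
net1 = net0 NOR a = T NOR T = F
net2 = a XNOR net1 = T XNOR F = F
net3 = b OR net2 = F OR F = F
net4 = b OR net3 = F OR F = F

net1 = F, net2 = F, net3 = F, net4 = F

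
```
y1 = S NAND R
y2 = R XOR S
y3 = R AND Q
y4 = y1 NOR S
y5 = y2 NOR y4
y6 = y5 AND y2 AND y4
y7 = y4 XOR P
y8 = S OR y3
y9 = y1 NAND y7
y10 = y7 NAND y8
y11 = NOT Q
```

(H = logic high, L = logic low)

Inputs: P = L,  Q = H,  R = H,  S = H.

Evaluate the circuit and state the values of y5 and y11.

y5 = H; y11 = L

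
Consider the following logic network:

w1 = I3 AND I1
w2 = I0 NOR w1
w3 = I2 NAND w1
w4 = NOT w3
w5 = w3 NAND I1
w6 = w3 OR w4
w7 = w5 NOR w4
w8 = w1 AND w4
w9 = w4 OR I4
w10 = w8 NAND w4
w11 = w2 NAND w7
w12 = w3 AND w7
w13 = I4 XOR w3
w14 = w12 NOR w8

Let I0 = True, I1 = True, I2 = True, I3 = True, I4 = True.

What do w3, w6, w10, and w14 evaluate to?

w3 = False  w6 = True  w10 = False  w14 = False

w1 = I3 AND I1 = True AND True = True
w3 = I2 NAND w1 = True NAND True = False
w4 = NOT w3 = NOT False = True
w5 = w3 NAND I1 = False NAND True = True
w6 = w3 OR w4 = False OR True = True
w7 = w5 NOR w4 = True NOR True = False
w8 = w1 AND w4 = True AND True = True
w10 = w8 NAND w4 = True NAND True = False
w12 = w3 AND w7 = False AND False = False
w14 = w12 NOR w8 = False NOR True = False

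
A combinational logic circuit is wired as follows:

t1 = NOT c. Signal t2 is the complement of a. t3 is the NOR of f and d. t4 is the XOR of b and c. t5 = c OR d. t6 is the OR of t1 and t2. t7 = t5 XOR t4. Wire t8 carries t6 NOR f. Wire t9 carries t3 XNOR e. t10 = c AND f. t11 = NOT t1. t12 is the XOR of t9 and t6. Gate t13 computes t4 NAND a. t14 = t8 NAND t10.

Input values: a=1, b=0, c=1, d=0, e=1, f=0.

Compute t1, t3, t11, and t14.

t1 = NOT c = NOT 1 = 0
t2 = NOT a = NOT 1 = 0
t3 = f NOR d = 0 NOR 0 = 1
t6 = t1 OR t2 = 0 OR 0 = 0
t8 = t6 NOR f = 0 NOR 0 = 1
t10 = c AND f = 1 AND 0 = 0
t11 = NOT t1 = NOT 0 = 1
t14 = t8 NAND t10 = 1 NAND 0 = 1

t1 = 0; t3 = 1; t11 = 1; t14 = 1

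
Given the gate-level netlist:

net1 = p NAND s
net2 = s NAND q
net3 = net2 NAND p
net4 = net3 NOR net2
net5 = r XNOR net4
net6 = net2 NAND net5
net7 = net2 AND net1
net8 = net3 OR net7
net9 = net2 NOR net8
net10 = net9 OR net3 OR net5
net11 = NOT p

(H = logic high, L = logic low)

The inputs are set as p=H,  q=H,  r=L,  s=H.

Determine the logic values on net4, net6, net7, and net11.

net1 = p NAND s = H NAND H = L
net2 = s NAND q = H NAND H = L
net3 = net2 NAND p = L NAND H = H
net4 = net3 NOR net2 = H NOR L = L
net5 = r XNOR net4 = L XNOR L = H
net6 = net2 NAND net5 = L NAND H = H
net7 = net2 AND net1 = L AND L = L
net11 = NOT p = NOT H = L

net4 = L, net6 = H, net7 = L, net11 = L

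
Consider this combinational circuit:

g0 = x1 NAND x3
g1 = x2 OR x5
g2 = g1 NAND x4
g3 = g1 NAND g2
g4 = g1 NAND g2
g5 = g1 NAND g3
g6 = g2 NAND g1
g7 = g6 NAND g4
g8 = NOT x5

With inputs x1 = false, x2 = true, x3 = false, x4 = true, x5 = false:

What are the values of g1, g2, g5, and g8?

g1 = true; g2 = false; g5 = false; g8 = true

g1 = x2 OR x5 = true OR false = true
g2 = g1 NAND x4 = true NAND true = false
g3 = g1 NAND g2 = true NAND false = true
g5 = g1 NAND g3 = true NAND true = false
g8 = NOT x5 = NOT false = true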